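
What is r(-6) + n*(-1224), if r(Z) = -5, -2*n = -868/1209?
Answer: -5777/13 ≈ -444.38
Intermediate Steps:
n = 14/39 (n = -(-434)/1209 = -1/2*(-28/39) = 14/39 ≈ 0.35897)
r(-6) + n*(-1224) = -5 + (14/39)*(-1224) = -5 - 5712/13 = -5777/13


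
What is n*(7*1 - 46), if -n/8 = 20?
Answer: 6240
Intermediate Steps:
n = -160 (n = -8*20 = -160)
n*(7*1 - 46) = -160*(7*1 - 46) = -160*(7 - 46) = -160*(-39) = 6240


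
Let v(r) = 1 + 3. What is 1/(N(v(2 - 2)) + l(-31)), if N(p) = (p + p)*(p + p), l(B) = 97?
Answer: 1/161 ≈ 0.0062112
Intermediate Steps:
v(r) = 4
N(p) = 4*p² (N(p) = (2*p)*(2*p) = 4*p²)
1/(N(v(2 - 2)) + l(-31)) = 1/(4*4² + 97) = 1/(4*16 + 97) = 1/(64 + 97) = 1/161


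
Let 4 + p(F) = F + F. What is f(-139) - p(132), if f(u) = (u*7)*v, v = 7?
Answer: -7071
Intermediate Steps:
p(F) = -4 + 2*F (p(F) = -4 + (F + F) = -4 + 2*F)
f(u) = 49*u (f(u) = (u*7)*7 = (7*u)*7 = 49*u)
f(-139) - p(132) = 49*(-139) - (-4 + 2*132) = -6811 - (-4 + 264) = -6811 - 1*260 = -6811 - 260 = -7071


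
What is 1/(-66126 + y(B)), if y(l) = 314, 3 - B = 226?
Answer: -1/65812 ≈ -1.5195e-5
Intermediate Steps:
B = -223 (B = 3 - 1*226 = 3 - 226 = -223)
1/(-66126 + y(B)) = 1/(-66126 + 314) = 1/(-65812) = -1/65812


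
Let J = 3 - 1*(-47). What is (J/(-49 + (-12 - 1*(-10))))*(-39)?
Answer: 650/17 ≈ 38.235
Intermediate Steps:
J = 50 (J = 3 + 47 = 50)
(J/(-49 + (-12 - 1*(-10))))*(-39) = (50/(-49 + (-12 - 1*(-10))))*(-39) = (50/(-49 + (-12 + 10)))*(-39) = (50/(-49 - 2))*(-39) = (50/(-51))*(-39) = -1/51*50*(-39) = -50/51*(-39) = 650/17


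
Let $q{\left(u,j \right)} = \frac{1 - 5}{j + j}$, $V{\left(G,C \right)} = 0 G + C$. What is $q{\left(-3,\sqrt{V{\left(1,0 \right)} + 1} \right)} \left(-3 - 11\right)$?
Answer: $28$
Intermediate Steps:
$V{\left(G,C \right)} = C$ ($V{\left(G,C \right)} = 0 + C = C$)
$q{\left(u,j \right)} = - \frac{2}{j}$ ($q{\left(u,j \right)} = - \frac{4}{2 j} = - 4 \frac{1}{2 j} = - \frac{2}{j}$)
$q{\left(-3,\sqrt{V{\left(1,0 \right)} + 1} \right)} \left(-3 - 11\right) = - \frac{2}{\sqrt{0 + 1}} \left(-3 - 11\right) = - \frac{2}{\sqrt{1}} \left(-14\right) = - \frac{2}{1} \left(-14\right) = \left(-2\right) 1 \left(-14\right) = \left(-2\right) \left(-14\right) = 28$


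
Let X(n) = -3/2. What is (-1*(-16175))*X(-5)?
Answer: -48525/2 ≈ -24263.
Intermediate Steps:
X(n) = -3/2 (X(n) = -3*1/2 = -3/2)
(-1*(-16175))*X(-5) = -1*(-16175)*(-3/2) = 16175*(-3/2) = -48525/2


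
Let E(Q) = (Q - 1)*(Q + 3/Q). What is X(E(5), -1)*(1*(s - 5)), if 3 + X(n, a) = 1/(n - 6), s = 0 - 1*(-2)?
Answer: 723/82 ≈ 8.8171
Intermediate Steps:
s = 2 (s = 0 + 2 = 2)
E(Q) = (-1 + Q)*(Q + 3/Q)
X(n, a) = -3 + 1/(-6 + n) (X(n, a) = -3 + 1/(n - 6) = -3 + 1/(-6 + n))
X(E(5), -1)*(1*(s - 5)) = ((19 - 3*(3 + 5² - 1*5 - 3/5))/(-6 + (3 + 5² - 1*5 - 3/5)))*(1*(2 - 5)) = ((19 - 3*(3 + 25 - 5 - 3*⅕))/(-6 + (3 + 25 - 5 - 3*⅕)))*(1*(-3)) = ((19 - 3*(3 + 25 - 5 - ⅗))/(-6 + (3 + 25 - 5 - ⅗)))*(-3) = ((19 - 3*112/5)/(-6 + 112/5))*(-3) = ((19 - 336/5)/(82/5))*(-3) = ((5/82)*(-241/5))*(-3) = -241/82*(-3) = 723/82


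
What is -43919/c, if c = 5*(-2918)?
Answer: 43919/14590 ≈ 3.0102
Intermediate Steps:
c = -14590
-43919/c = -43919/(-14590) = -43919*(-1)/14590 = -1*(-43919/14590) = 43919/14590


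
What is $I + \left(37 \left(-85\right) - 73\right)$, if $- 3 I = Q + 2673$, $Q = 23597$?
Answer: $- \frac{35924}{3} \approx -11975.0$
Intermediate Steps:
$I = - \frac{26270}{3}$ ($I = - \frac{23597 + 2673}{3} = \left(- \frac{1}{3}\right) 26270 = - \frac{26270}{3} \approx -8756.7$)
$I + \left(37 \left(-85\right) - 73\right) = - \frac{26270}{3} + \left(37 \left(-85\right) - 73\right) = - \frac{26270}{3} - 3218 = - \frac{35924}{3}$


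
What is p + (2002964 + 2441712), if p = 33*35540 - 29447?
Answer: 5588049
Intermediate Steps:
p = 1143373 (p = 1172820 - 29447 = 1143373)
p + (2002964 + 2441712) = 1143373 + (2002964 + 2441712) = 1143373 + 4444676 = 5588049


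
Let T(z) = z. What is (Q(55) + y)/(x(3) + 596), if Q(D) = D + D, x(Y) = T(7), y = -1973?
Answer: -207/67 ≈ -3.0896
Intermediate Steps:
x(Y) = 7
Q(D) = 2*D
(Q(55) + y)/(x(3) + 596) = (2*55 - 1973)/(7 + 596) = (110 - 1973)/603 = -1863*1/603 = -207/67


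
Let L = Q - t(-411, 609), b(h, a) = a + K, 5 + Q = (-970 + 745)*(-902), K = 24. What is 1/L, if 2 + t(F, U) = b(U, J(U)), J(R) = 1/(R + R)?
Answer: 1218/247160213 ≈ 4.9280e-6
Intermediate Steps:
J(R) = 1/(2*R)
Q = 202945 (Q = -5 + (-970 + 745)*(-902) = -5 - 225*(-902) = -5 + 202950 = 202945)
b(h, a) = 24 + a (b(h, a) = a + 24 = 24 + a)
t(F, U) = 22 + 1/(2*U) (t(F, U) = -2 + (24 + 1/(2*U)) = 22 + 1/(2*U))
L = 247160213/1218 (L = 202945 - (22 + (½)/609) = 202945 - (22 + (½)*(1/609)) = 202945 - (22 + 1/1218) = 202945 - 1*26797/1218 = 202945 - 26797/1218 = 247160213/1218 ≈ 2.0292e+5)
1/L = 1/(247160213/1218) = 1218/247160213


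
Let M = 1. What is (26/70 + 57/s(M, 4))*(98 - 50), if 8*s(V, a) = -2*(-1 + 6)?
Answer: -75984/35 ≈ -2171.0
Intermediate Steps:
s(V, a) = -5/4 (s(V, a) = (-2*(-1 + 6))/8 = (-2*5)/8 = (⅛)*(-10) = -5/4)
(26/70 + 57/s(M, 4))*(98 - 50) = (26/70 + 57/(-5/4))*(98 - 50) = (26*(1/70) + 57*(-⅘))*48 = (13/35 - 228/5)*48 = -1583/35*48 = -75984/35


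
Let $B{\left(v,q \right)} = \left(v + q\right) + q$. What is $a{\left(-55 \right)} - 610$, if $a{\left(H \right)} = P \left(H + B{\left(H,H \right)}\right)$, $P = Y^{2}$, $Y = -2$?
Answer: $-1490$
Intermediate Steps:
$P = 4$ ($P = \left(-2\right)^{2} = 4$)
$B{\left(v,q \right)} = v + 2 q$ ($B{\left(v,q \right)} = \left(q + v\right) + q = v + 2 q$)
$a{\left(H \right)} = 16 H$ ($a{\left(H \right)} = 4 \left(H + \left(H + 2 H\right)\right) = 4 \left(H + 3 H\right) = 4 \cdot 4 H = 16 H$)
$a{\left(-55 \right)} - 610 = 16 \left(-55\right) - 610 = -880 - 610 = -1490$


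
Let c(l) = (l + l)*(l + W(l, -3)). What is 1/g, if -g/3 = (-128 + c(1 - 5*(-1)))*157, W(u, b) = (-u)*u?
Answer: 1/229848 ≈ 4.3507e-6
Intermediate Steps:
W(u, b) = -u²
c(l) = 2*l*(l - l²) (c(l) = (l + l)*(l - l²) = (2*l)*(l - l²) = 2*l*(l - l²))
g = 229848 (g = -3*(-128 + 2*(1 - 5*(-1))²*(1 - (1 - 5*(-1))))*157 = -3*(-128 + 2*(1 + 5)²*(1 - (1 + 5)))*157 = -3*(-128 + 2*6²*(1 - 1*6))*157 = -3*(-128 + 2*36*(1 - 6))*157 = -3*(-128 + 2*36*(-5))*157 = -3*(-128 - 360)*157 = -(-1464)*157 = -3*(-76616) = 229848)
1/g = 1/229848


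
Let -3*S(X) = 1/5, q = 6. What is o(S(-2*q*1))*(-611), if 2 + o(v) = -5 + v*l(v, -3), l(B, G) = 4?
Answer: 66599/15 ≈ 4439.9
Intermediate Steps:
S(X) = -1/15 (S(X) = -1/(3*5) = -⅓*⅕ = -1/15)
o(v) = -7 + 4*v (o(v) = -2 + (-5 + v*4) = -2 + (-5 + 4*v) = -7 + 4*v)
o(S(-2*q*1))*(-611) = (-7 + 4*(-1/15))*(-611) = (-7 - 4/15)*(-611) = -109/15*(-611) = 66599/15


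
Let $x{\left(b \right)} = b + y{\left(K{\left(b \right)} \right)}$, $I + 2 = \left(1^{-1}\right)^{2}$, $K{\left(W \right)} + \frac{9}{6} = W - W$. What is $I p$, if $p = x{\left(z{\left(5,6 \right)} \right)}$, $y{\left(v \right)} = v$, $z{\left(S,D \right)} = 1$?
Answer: $\frac{1}{2} \approx 0.5$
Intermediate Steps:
$K{\left(W \right)} = - \frac{3}{2}$ ($K{\left(W \right)} = - \frac{3}{2} + \left(W - W\right) = - \frac{3}{2} + 0 = - \frac{3}{2}$)
$I = -1$ ($I = -2 + \left(1^{-1}\right)^{2} = -2 + 1^{2} = -2 + 1 = -1$)
$x{\left(b \right)} = - \frac{3}{2} + b$ ($x{\left(b \right)} = b - \frac{3}{2} = - \frac{3}{2} + b$)
$p = - \frac{1}{2}$ ($p = - \frac{3}{2} + 1 = - \frac{1}{2} \approx -0.5$)
$I p = \left(-1\right) \left(- \frac{1}{2}\right) = \frac{1}{2}$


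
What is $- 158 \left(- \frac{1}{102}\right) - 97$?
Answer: $- \frac{4868}{51} \approx -95.451$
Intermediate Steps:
$- 158 \left(- \frac{1}{102}\right) - 97 = - 158 \left(\left(-1\right) \frac{1}{102}\right) - 97 = \left(-158\right) \left(- \frac{1}{102}\right) - 97 = \frac{79}{51} - 97 = - \frac{4868}{51}$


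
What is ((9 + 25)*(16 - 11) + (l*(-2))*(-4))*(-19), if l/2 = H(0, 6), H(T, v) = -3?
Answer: -2318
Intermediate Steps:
l = -6 (l = 2*(-3) = -6)
((9 + 25)*(16 - 11) + (l*(-2))*(-4))*(-19) = ((9 + 25)*(16 - 11) - 6*(-2)*(-4))*(-19) = (34*5 + 12*(-4))*(-19) = (170 - 48)*(-19) = 122*(-19) = -2318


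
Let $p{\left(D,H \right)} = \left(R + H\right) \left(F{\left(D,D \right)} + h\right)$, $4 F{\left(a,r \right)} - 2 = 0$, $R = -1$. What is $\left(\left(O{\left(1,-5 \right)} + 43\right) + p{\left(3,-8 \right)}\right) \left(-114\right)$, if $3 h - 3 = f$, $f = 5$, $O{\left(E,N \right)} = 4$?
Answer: $-2109$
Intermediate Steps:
$h = \frac{8}{3}$ ($h = 1 + \frac{1}{3} \cdot 5 = 1 + \frac{5}{3} = \frac{8}{3} \approx 2.6667$)
$F{\left(a,r \right)} = \frac{1}{2}$ ($F{\left(a,r \right)} = \frac{1}{2} + \frac{1}{4} \cdot 0 = \frac{1}{2} + 0 = \frac{1}{2}$)
$p{\left(D,H \right)} = - \frac{19}{6} + \frac{19 H}{6}$ ($p{\left(D,H \right)} = \left(-1 + H\right) \left(\frac{1}{2} + \frac{8}{3}\right) = \left(-1 + H\right) \frac{19}{6} = - \frac{19}{6} + \frac{19 H}{6}$)
$\left(\left(O{\left(1,-5 \right)} + 43\right) + p{\left(3,-8 \right)}\right) \left(-114\right) = \left(\left(4 + 43\right) + \left(- \frac{19}{6} + \frac{19}{6} \left(-8\right)\right)\right) \left(-114\right) = \left(47 - \frac{57}{2}\right) \left(-114\right) = \frac{37}{2} \left(-114\right) = -2109$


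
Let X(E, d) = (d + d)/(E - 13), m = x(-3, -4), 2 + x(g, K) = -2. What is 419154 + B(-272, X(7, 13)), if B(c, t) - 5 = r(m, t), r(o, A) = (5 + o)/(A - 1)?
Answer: 6706541/16 ≈ 4.1916e+5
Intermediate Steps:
x(g, K) = -4 (x(g, K) = -2 - 2 = -4)
m = -4
r(o, A) = (5 + o)/(-1 + A)
X(E, d) = 2*d/(-13 + E) (X(E, d) = (2*d)/(-13 + E) = 2*d/(-13 + E))
B(c, t) = 5 + 1/(-1 + t) (B(c, t) = 5 + (5 - 4)/(-1 + t) = 5 + 1/(-1 + t))
419154 + B(-272, X(7, 13)) = 419154 + (-4 + 5*(2*13/(-13 + 7)))/(-1 + 2*13/(-13 + 7)) = 419154 + (-4 + 5*(2*13/(-6)))/(-1 + 2*13/(-6)) = 419154 + (-4 + 5*(2*13*(-⅙)))/(-1 + 2*13*(-⅙)) = 419154 + (-4 + 5*(-13/3))/(-1 - 13/3) = 419154 + (-4 - 65/3)/(-16/3) = 419154 - 3/16*(-77/3) = 419154 + 77/16 = 6706541/16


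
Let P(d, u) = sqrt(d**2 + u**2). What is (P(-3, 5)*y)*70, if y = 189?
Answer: 13230*sqrt(34) ≈ 77144.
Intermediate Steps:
(P(-3, 5)*y)*70 = (sqrt((-3)**2 + 5**2)*189)*70 = (sqrt(9 + 25)*189)*70 = (sqrt(34)*189)*70 = (189*sqrt(34))*70 = 13230*sqrt(34)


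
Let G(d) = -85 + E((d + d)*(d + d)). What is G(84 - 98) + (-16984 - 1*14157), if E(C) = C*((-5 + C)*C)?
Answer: 478785798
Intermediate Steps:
E(C) = C²*(-5 + C) (E(C) = C*(C*(-5 + C)) = C²*(-5 + C))
G(d) = -85 + 16*d⁴*(-5 + 4*d²) (G(d) = -85 + ((d + d)*(d + d))²*(-5 + (d + d)*(d + d)) = -85 + ((2*d)*(2*d))²*(-5 + (2*d)*(2*d)) = -85 + (4*d²)²*(-5 + 4*d²) = -85 + (16*d⁴)*(-5 + 4*d²) = -85 + 16*d⁴*(-5 + 4*d²))
G(84 - 98) + (-16984 - 1*14157) = (-85 - 80*(84 - 98)⁴ + 64*(84 - 98)⁶) + (-16984 - 1*14157) = (-85 - 80*(-14)⁴ + 64*(-14)⁶) + (-16984 - 14157) = (-85 - 80*38416 + 64*7529536) - 31141 = (-85 - 3073280 + 481890304) - 31141 = 478816939 - 31141 = 478785798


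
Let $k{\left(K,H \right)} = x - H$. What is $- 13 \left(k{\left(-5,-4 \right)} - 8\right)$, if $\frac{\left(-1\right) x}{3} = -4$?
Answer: $-104$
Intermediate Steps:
$x = 12$ ($x = \left(-3\right) \left(-4\right) = 12$)
$k{\left(K,H \right)} = 12 - H$
$- 13 \left(k{\left(-5,-4 \right)} - 8\right) = - 13 \left(\left(12 - -4\right) - 8\right) = - 13 \left(\left(12 + 4\right) - 8\right) = - 13 \left(16 - 8\right) = \left(-13\right) 8 = -104$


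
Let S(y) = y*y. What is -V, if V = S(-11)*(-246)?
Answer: 29766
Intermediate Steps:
S(y) = y²
V = -29766 (V = (-11)²*(-246) = 121*(-246) = -29766)
-V = -1*(-29766) = 29766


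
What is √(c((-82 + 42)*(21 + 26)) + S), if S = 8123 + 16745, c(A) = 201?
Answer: √25069 ≈ 158.33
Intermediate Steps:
S = 24868
√(c((-82 + 42)*(21 + 26)) + S) = √(201 + 24868) = √25069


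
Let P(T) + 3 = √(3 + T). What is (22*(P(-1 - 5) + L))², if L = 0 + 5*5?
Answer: 232804 + 21296*I*√3 ≈ 2.328e+5 + 36886.0*I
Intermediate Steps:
P(T) = -3 + √(3 + T)
L = 25 (L = 0 + 25 = 25)
(22*(P(-1 - 5) + L))² = (22*((-3 + √(3 + (-1 - 5))) + 25))² = (22*((-3 + √(3 - 6)) + 25))² = (22*((-3 + √(-3)) + 25))² = (22*((-3 + I*√3) + 25))² = (22*(22 + I*√3))² = (484 + 22*I*√3)²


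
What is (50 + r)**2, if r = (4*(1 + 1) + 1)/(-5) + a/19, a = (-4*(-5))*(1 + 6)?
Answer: 27867841/9025 ≈ 3087.8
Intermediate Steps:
a = 140 (a = 20*7 = 140)
r = 529/95 (r = (4*(1 + 1) + 1)/(-5) + 140/19 = (4*2 + 1)*(-1/5) + 140*(1/19) = (8 + 1)*(-1/5) + 140/19 = 9*(-1/5) + 140/19 = -9/5 + 140/19 = 529/95 ≈ 5.5684)
(50 + r)**2 = (50 + 529/95)**2 = (5279/95)**2 = 27867841/9025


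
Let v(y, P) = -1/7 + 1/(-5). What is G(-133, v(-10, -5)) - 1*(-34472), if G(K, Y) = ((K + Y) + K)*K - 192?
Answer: 348518/5 ≈ 69704.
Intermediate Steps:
v(y, P) = -12/35 (v(y, P) = -1*⅐ + 1*(-⅕) = -⅐ - ⅕ = -12/35)
G(K, Y) = -192 + K*(Y + 2*K) (G(K, Y) = (Y + 2*K)*K - 192 = K*(Y + 2*K) - 192 = -192 + K*(Y + 2*K))
G(-133, v(-10, -5)) - 1*(-34472) = (-192 + 2*(-133)² - 133*(-12/35)) - 1*(-34472) = (-192 + 2*17689 + 228/5) + 34472 = (-192 + 35378 + 228/5) + 34472 = 176158/5 + 34472 = 348518/5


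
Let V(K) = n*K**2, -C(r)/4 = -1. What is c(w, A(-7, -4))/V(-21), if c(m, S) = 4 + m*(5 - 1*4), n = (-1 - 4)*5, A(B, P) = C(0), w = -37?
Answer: 11/3675 ≈ 0.0029932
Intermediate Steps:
C(r) = 4 (C(r) = -4*(-1) = 4)
A(B, P) = 4
n = -25 (n = -5*5 = -25)
V(K) = -25*K**2
c(m, S) = 4 + m (c(m, S) = 4 + m*(5 - 4) = 4 + m*1 = 4 + m)
c(w, A(-7, -4))/V(-21) = (4 - 37)/((-25*(-21)**2)) = -33/((-25*441)) = -33/(-11025) = -33*(-1/11025) = 11/3675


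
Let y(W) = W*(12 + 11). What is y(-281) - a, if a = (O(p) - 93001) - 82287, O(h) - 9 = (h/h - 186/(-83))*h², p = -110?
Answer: 10756828/83 ≈ 1.2960e+5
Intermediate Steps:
O(h) = 9 + 269*h²/83 (O(h) = 9 + (h/h - 186/(-83))*h² = 9 + (1 - 186*(-1/83))*h² = 9 + (1 + 186/83)*h² = 9 + 269*h²/83)
a = -11293257/83 (a = ((9 + (269/83)*(-110)²) - 93001) - 82287 = ((9 + (269/83)*12100) - 93001) - 82287 = ((9 + 3254900/83) - 93001) - 82287 = (3255647/83 - 93001) - 82287 = -4463436/83 - 82287 = -11293257/83 ≈ -1.3606e+5)
y(W) = 23*W (y(W) = W*23 = 23*W)
y(-281) - a = 23*(-281) - 1*(-11293257/83) = -6463 + 11293257/83 = 10756828/83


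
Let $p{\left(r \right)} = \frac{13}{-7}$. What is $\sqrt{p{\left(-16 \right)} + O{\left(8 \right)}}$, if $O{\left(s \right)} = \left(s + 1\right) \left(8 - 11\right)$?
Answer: $\frac{i \sqrt{1414}}{7} \approx 5.3719 i$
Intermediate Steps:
$O{\left(s \right)} = -3 - 3 s$ ($O{\left(s \right)} = \left(1 + s\right) \left(-3\right) = -3 - 3 s$)
$p{\left(r \right)} = - \frac{13}{7}$ ($p{\left(r \right)} = 13 \left(- \frac{1}{7}\right) = - \frac{13}{7}$)
$\sqrt{p{\left(-16 \right)} + O{\left(8 \right)}} = \sqrt{- \frac{13}{7} - 27} = \sqrt{- \frac{202}{7}} = \frac{i \sqrt{1414}}{7}$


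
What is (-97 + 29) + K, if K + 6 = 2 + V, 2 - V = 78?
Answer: -148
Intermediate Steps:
V = -76 (V = 2 - 1*78 = 2 - 78 = -76)
K = -80 (K = -6 + (2 - 76) = -6 - 74 = -80)
(-97 + 29) + K = (-97 + 29) - 80 = -68 - 80 = -148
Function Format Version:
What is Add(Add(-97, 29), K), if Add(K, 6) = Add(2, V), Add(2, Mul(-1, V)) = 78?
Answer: -148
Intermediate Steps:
V = -76 (V = Add(2, Mul(-1, 78)) = Add(2, -78) = -76)
K = -80 (K = Add(-6, Add(2, -76)) = Add(-6, -74) = -80)
Add(Add(-97, 29), K) = Add(Add(-97, 29), -80) = Add(-68, -80) = -148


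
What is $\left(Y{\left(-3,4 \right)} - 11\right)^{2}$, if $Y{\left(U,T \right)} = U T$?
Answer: $529$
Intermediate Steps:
$Y{\left(U,T \right)} = T U$
$\left(Y{\left(-3,4 \right)} - 11\right)^{2} = \left(4 \left(-3\right) - 11\right)^{2} = \left(-12 - 11\right)^{2} = \left(-23\right)^{2} = 529$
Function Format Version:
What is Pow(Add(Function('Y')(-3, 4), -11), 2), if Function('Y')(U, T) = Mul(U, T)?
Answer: 529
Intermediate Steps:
Function('Y')(U, T) = Mul(T, U)
Pow(Add(Function('Y')(-3, 4), -11), 2) = Pow(Add(Mul(4, -3), -11), 2) = Pow(Add(-12, -11), 2) = Pow(-23, 2) = 529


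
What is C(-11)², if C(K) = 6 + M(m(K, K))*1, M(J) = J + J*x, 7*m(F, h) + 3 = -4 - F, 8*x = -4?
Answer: 1936/49 ≈ 39.510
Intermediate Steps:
x = -½ (x = (⅛)*(-4) = -½ ≈ -0.50000)
m(F, h) = -1 - F/7 (m(F, h) = -3/7 + (-4 - F)/7 = -3/7 + (-4/7 - F/7) = -1 - F/7)
M(J) = J/2 (M(J) = J + J*(-½) = J - J/2 = J/2)
C(K) = 11/2 - K/14 (C(K) = 6 + ((-1 - K/7)/2)*1 = 6 + (-½ - K/14)*1 = 6 + (-½ - K/14) = 11/2 - K/14)
C(-11)² = (11/2 - 1/14*(-11))² = (11/2 + 11/14)² = (44/7)² = 1936/49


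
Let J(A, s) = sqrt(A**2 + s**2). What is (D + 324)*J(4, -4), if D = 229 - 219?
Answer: 1336*sqrt(2) ≈ 1889.4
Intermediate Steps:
D = 10
(D + 324)*J(4, -4) = (10 + 324)*sqrt(4**2 + (-4)**2) = 334*sqrt(16 + 16) = 334*sqrt(32) = 334*(4*sqrt(2)) = 1336*sqrt(2)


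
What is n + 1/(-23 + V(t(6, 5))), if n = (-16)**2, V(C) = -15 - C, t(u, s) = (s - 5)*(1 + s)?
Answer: 9727/38 ≈ 255.97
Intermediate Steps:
t(u, s) = (1 + s)*(-5 + s) (t(u, s) = (-5 + s)*(1 + s) = (1 + s)*(-5 + s))
n = 256
n + 1/(-23 + V(t(6, 5))) = 256 + 1/(-23 + (-15 - (-5 + 5**2 - 4*5))) = 256 + 1/(-23 + (-15 - (-5 + 25 - 20))) = 256 + 1/(-23 + (-15 - 1*0)) = 256 + 1/(-23 + (-15 + 0)) = 256 + 1/(-23 - 15) = 256 + 1/(-38) = 256 - 1/38 = 9727/38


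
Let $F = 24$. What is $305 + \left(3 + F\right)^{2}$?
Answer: $1034$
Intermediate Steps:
$305 + \left(3 + F\right)^{2} = 305 + \left(3 + 24\right)^{2} = 305 + 27^{2} = 305 + 729 = 1034$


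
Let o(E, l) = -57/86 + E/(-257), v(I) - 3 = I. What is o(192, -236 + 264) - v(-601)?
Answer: 13185835/22102 ≈ 596.59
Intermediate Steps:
v(I) = 3 + I
o(E, l) = -57/86 - E/257 (o(E, l) = -57*1/86 + E*(-1/257) = -57/86 - E/257)
o(192, -236 + 264) - v(-601) = (-57/86 - 1/257*192) - (3 - 601) = (-57/86 - 192/257) - 1*(-598) = -31161/22102 + 598 = 13185835/22102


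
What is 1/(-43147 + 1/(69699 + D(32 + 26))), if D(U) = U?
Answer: -69757/3009805278 ≈ -2.3177e-5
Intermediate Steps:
1/(-43147 + 1/(69699 + D(32 + 26))) = 1/(-43147 + 1/(69699 + (32 + 26))) = 1/(-43147 + 1/(69699 + 58)) = 1/(-43147 + 1/69757) = 1/(-3009805278/69757) = -69757/3009805278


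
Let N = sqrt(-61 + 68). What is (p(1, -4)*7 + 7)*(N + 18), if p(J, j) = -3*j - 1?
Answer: 1512 + 84*sqrt(7) ≈ 1734.2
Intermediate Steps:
p(J, j) = -1 - 3*j
N = sqrt(7) ≈ 2.6458
(p(1, -4)*7 + 7)*(N + 18) = ((-1 - 3*(-4))*7 + 7)*(sqrt(7) + 18) = ((-1 + 12)*7 + 7)*(18 + sqrt(7)) = (11*7 + 7)*(18 + sqrt(7)) = (77 + 7)*(18 + sqrt(7)) = 84*(18 + sqrt(7)) = 1512 + 84*sqrt(7)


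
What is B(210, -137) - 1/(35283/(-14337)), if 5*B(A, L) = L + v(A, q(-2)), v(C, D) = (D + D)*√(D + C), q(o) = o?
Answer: -1587362/58805 - 16*√13/5 ≈ -38.531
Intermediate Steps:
v(C, D) = 2*D*√(C + D) (v(C, D) = (2*D)*√(C + D) = 2*D*√(C + D))
B(A, L) = -4*√(-2 + A)/5 + L/5 (B(A, L) = (L + 2*(-2)*√(A - 2))/5 = (L + 2*(-2)*√(-2 + A))/5 = (L - 4*√(-2 + A))/5 = -4*√(-2 + A)/5 + L/5)
B(210, -137) - 1/(35283/(-14337)) = (-4*√(-2 + 210)/5 + (⅕)*(-137)) - 1/(35283/(-14337)) = (-16*√13/5 - 137/5) - 1/(35283*(-1/14337)) = (-16*√13/5 - 137/5) - 1/(-11761/4779) = (-16*√13/5 - 137/5) - 1*(-4779/11761) = (-137/5 - 16*√13/5) + 4779/11761 = -1587362/58805 - 16*√13/5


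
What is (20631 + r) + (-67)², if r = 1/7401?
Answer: 185913121/7401 ≈ 25120.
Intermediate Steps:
r = 1/7401 ≈ 0.00013512
(20631 + r) + (-67)² = (20631 + 1/7401) + (-67)² = 152690032/7401 + 4489 = 185913121/7401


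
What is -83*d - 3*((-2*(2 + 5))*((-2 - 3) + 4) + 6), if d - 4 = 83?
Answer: -7281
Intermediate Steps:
d = 87 (d = 4 + 83 = 87)
-83*d - 3*((-2*(2 + 5))*((-2 - 3) + 4) + 6) = -83*87 - 3*((-2*(2 + 5))*((-2 - 3) + 4) + 6) = -7221 - 3*((-2*7)*(-5 + 4) + 6) = -7221 - 3*(-14*(-1) + 6) = -7221 - 3*(14 + 6) = -7221 - 3*20 = -7221 - 60 = -7281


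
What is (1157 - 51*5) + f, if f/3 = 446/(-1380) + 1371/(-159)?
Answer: 10668231/12190 ≈ 875.16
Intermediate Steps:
f = -327149/12190 (f = 3*(446/(-1380) + 1371/(-159)) = 3*(446*(-1/1380) + 1371*(-1/159)) = 3*(-223/690 - 457/53) = 3*(-327149/36570) = -327149/12190 ≈ -26.837)
(1157 - 51*5) + f = (1157 - 51*5) - 327149/12190 = (1157 - 255) - 327149/12190 = 902 - 327149/12190 = 10668231/12190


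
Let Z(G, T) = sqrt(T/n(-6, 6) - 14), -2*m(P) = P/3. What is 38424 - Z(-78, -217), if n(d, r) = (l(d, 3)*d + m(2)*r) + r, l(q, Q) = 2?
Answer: 38424 - sqrt(210)/4 ≈ 38420.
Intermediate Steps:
m(P) = -P/6 (m(P) = -P/(2*3) = -P/6)
n(d, r) = 2*d + 2*r/3 (n(d, r) = (2*d + (-1/6*2)*r) + r = (2*d - r/3) + r = 2*d + 2*r/3)
Z(G, T) = sqrt(-14 - T/8) (Z(G, T) = sqrt(T/(2*(-6) + (2/3)*6) - 14) = sqrt(T/(-12 + 4) - 14) = sqrt(T/(-8) - 14) = sqrt(T*(-1/8) - 14) = sqrt(-T/8 - 14) = sqrt(-14 - T/8))
38424 - Z(-78, -217) = 38424 - sqrt(-224 - 2*(-217))/4 = 38424 - sqrt(-224 + 434)/4 = 38424 - sqrt(210)/4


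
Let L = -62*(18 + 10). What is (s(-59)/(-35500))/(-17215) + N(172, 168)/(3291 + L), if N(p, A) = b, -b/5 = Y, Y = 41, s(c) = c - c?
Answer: -41/311 ≈ -0.13183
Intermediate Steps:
s(c) = 0
b = -205 (b = -5*41 = -205)
N(p, A) = -205
L = -1736 (L = -62*28 = -1736)
(s(-59)/(-35500))/(-17215) + N(172, 168)/(3291 + L) = (0/(-35500))/(-17215) - 205/(3291 - 1736) = (0*(-1/35500))*(-1/17215) - 205/1555 = 0*(-1/17215) - 205*1/1555 = 0 - 41/311 = -41/311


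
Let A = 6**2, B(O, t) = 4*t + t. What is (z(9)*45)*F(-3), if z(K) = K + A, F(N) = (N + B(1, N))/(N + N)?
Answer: 6075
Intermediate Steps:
B(O, t) = 5*t
A = 36
F(N) = 3 (F(N) = (N + 5*N)/(N + N) = (6*N)/((2*N)) = (6*N)*(1/(2*N)) = 3)
z(K) = 36 + K (z(K) = K + 36 = 36 + K)
(z(9)*45)*F(-3) = ((36 + 9)*45)*3 = (45*45)*3 = 2025*3 = 6075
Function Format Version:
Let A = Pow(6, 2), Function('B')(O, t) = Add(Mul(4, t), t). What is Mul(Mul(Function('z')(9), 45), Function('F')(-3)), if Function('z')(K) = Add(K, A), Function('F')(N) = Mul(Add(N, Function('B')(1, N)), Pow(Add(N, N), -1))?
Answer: 6075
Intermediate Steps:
Function('B')(O, t) = Mul(5, t)
A = 36
Function('F')(N) = 3 (Function('F')(N) = Mul(Add(N, Mul(5, N)), Pow(Add(N, N), -1)) = Mul(Mul(6, N), Pow(Mul(2, N), -1)) = Mul(Mul(6, N), Mul(Rational(1, 2), Pow(N, -1))) = 3)
Function('z')(K) = Add(36, K) (Function('z')(K) = Add(K, 36) = Add(36, K))
Mul(Mul(Function('z')(9), 45), Function('F')(-3)) = Mul(Mul(Add(36, 9), 45), 3) = Mul(Mul(45, 45), 3) = Mul(2025, 3) = 6075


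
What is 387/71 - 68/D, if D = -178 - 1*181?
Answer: 143761/25489 ≈ 5.6401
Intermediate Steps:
D = -359 (D = -178 - 181 = -359)
387/71 - 68/D = 387/71 - 68/(-359) = 387*(1/71) - 68*(-1/359) = 387/71 + 68/359 = 143761/25489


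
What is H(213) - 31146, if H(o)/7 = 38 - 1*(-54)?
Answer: -30502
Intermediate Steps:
H(o) = 644 (H(o) = 7*(38 - 1*(-54)) = 7*(38 + 54) = 7*92 = 644)
H(213) - 31146 = 644 - 31146 = -30502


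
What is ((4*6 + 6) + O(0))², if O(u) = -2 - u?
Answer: 784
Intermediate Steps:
((4*6 + 6) + O(0))² = ((4*6 + 6) + (-2 - 1*0))² = ((24 + 6) + (-2 + 0))² = (30 - 2)² = 28² = 784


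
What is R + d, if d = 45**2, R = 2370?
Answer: 4395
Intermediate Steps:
d = 2025
R + d = 2370 + 2025 = 4395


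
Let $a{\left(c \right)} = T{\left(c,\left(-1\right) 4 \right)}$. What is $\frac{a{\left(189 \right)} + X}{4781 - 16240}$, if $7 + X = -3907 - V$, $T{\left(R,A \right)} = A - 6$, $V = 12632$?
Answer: $\frac{16556}{11459} \approx 1.4448$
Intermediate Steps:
$T{\left(R,A \right)} = -6 + A$
$X = -16546$ ($X = -7 - 16539 = -16546$)
$a{\left(c \right)} = -10$ ($a{\left(c \right)} = -6 - 4 = -10$)
$\frac{a{\left(189 \right)} + X}{4781 - 16240} = \frac{-10 - 16546}{4781 - 16240} = - \frac{16556}{-11459} = \left(-16556\right) \left(- \frac{1}{11459}\right) = \frac{16556}{11459}$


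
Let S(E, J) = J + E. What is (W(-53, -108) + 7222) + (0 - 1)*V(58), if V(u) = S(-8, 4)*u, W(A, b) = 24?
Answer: 7478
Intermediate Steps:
S(E, J) = E + J
V(u) = -4*u (V(u) = (-8 + 4)*u = -4*u)
(W(-53, -108) + 7222) + (0 - 1)*V(58) = (24 + 7222) + (0 - 1)*(-4*58) = 7246 - 1*(-232) = 7246 + 232 = 7478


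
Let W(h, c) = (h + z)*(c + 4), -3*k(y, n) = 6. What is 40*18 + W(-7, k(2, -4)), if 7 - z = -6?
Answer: 732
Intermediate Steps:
z = 13 (z = 7 - 1*(-6) = 7 + 6 = 13)
k(y, n) = -2 (k(y, n) = -⅓*6 = -2)
W(h, c) = (4 + c)*(13 + h) (W(h, c) = (h + 13)*(c + 4) = (13 + h)*(4 + c) = (4 + c)*(13 + h))
40*18 + W(-7, k(2, -4)) = 40*18 + (52 + 4*(-7) + 13*(-2) - 2*(-7)) = 720 + (52 - 28 - 26 + 14) = 720 + 12 = 732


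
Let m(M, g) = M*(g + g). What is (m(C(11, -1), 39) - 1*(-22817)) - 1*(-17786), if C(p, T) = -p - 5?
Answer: 39355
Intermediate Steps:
C(p, T) = -5 - p
m(M, g) = 2*M*g (m(M, g) = M*(2*g) = 2*M*g)
(m(C(11, -1), 39) - 1*(-22817)) - 1*(-17786) = (2*(-5 - 1*11)*39 - 1*(-22817)) - 1*(-17786) = (2*(-5 - 11)*39 + 22817) + 17786 = (2*(-16)*39 + 22817) + 17786 = (-1248 + 22817) + 17786 = 21569 + 17786 = 39355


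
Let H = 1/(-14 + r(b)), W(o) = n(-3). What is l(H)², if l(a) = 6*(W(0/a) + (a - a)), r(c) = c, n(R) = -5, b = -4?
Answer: 900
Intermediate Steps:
W(o) = -5
H = -1/18 (H = 1/(-14 - 4) = 1/(-18) = -1/18 ≈ -0.055556)
l(a) = -30 (l(a) = 6*(-5 + (a - a)) = 6*(-5 + 0) = 6*(-5) = -30)
l(H)² = (-30)² = 900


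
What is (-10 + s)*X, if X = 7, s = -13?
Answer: -161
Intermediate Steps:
(-10 + s)*X = (-10 - 13)*7 = -23*7 = -161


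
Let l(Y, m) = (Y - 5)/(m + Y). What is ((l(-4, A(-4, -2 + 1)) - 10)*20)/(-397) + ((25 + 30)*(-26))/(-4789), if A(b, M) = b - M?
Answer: 9816550/13308631 ≈ 0.73761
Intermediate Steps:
l(Y, m) = (-5 + Y)/(Y + m)
((l(-4, A(-4, -2 + 1)) - 10)*20)/(-397) + ((25 + 30)*(-26))/(-4789) = (((-5 - 4)/(-4 + (-4 - (-2 + 1))) - 10)*20)/(-397) + ((25 + 30)*(-26))/(-4789) = ((-9/(-4 + (-4 - 1*(-1))) - 10)*20)*(-1/397) + (55*(-26))*(-1/4789) = ((-9/(-4 + (-4 + 1)) - 10)*20)*(-1/397) - 1430*(-1/4789) = ((-9/(-4 - 3) - 10)*20)*(-1/397) + 1430/4789 = ((-9/(-7) - 10)*20)*(-1/397) + 1430/4789 = ((-⅐*(-9) - 10)*20)*(-1/397) + 1430/4789 = ((9/7 - 10)*20)*(-1/397) + 1430/4789 = -61/7*20*(-1/397) + 1430/4789 = -1220/7*(-1/397) + 1430/4789 = 1220/2779 + 1430/4789 = 9816550/13308631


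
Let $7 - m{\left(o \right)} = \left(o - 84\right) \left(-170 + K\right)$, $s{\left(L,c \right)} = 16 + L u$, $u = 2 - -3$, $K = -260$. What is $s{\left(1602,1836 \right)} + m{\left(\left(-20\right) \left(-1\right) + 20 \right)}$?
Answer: $-10887$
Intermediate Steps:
$u = 5$ ($u = 2 + 3 = 5$)
$s{\left(L,c \right)} = 16 + 5 L$ ($s{\left(L,c \right)} = 16 + L 5 = 16 + 5 L$)
$m{\left(o \right)} = -36113 + 430 o$ ($m{\left(o \right)} = 7 - \left(o - 84\right) \left(-170 - 260\right) = 7 - \left(-84 + o\right) \left(-430\right) = 7 - \left(36120 - 430 o\right) = 7 + \left(-36120 + 430 o\right) = -36113 + 430 o$)
$s{\left(1602,1836 \right)} + m{\left(\left(-20\right) \left(-1\right) + 20 \right)} = \left(16 + 5 \cdot 1602\right) - \left(36113 - 430 \left(\left(-20\right) \left(-1\right) + 20\right)\right) = \left(16 + 8010\right) - \left(36113 - 430 \left(20 + 20\right)\right) = 8026 + \left(-36113 + 430 \cdot 40\right) = 8026 + \left(-36113 + 17200\right) = 8026 - 18913 = -10887$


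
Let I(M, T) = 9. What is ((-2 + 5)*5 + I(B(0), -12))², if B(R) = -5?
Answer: 576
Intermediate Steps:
((-2 + 5)*5 + I(B(0), -12))² = ((-2 + 5)*5 + 9)² = (3*5 + 9)² = (15 + 9)² = 24² = 576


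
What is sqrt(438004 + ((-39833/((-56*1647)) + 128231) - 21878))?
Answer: sqrt(34568874354)/252 ≈ 737.81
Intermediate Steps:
sqrt(438004 + ((-39833/((-56*1647)) + 128231) - 21878)) = sqrt(438004 + ((-39833/(-92232) + 128231) - 21878)) = sqrt(438004 + ((-39833*(-1/92232) + 128231) - 21878)) = sqrt(438004 + ((653/1512 + 128231) - 21878)) = sqrt(438004 + (193885925/1512 - 21878)) = sqrt(438004 + 160806389/1512) = sqrt(823068437/1512) = sqrt(34568874354)/252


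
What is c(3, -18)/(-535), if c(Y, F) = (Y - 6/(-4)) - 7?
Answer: 1/214 ≈ 0.0046729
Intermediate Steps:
c(Y, F) = -11/2 + Y (c(Y, F) = (Y - 6*(-¼)) - 7 = (Y + 3/2) - 7 = (3/2 + Y) - 7 = -11/2 + Y)
c(3, -18)/(-535) = (-11/2 + 3)/(-535) = -5/2*(-1/535) = 1/214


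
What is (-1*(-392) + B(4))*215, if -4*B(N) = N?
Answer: 84065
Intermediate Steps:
B(N) = -N/4
(-1*(-392) + B(4))*215 = (-1*(-392) - ¼*4)*215 = (392 - 1)*215 = 391*215 = 84065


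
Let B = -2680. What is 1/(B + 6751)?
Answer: 1/4071 ≈ 0.00024564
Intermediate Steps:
1/(B + 6751) = 1/(-2680 + 6751) = 1/4071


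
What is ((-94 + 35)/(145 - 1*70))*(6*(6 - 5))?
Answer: -118/25 ≈ -4.7200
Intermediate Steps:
((-94 + 35)/(145 - 1*70))*(6*(6 - 5)) = (-59/(145 - 70))*(6*1) = -59/75*6 = -118/25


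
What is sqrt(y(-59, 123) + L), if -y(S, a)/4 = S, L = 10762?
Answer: 3*sqrt(1222) ≈ 104.87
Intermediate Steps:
y(S, a) = -4*S
sqrt(y(-59, 123) + L) = sqrt(-4*(-59) + 10762) = sqrt(236 + 10762) = sqrt(10998) = 3*sqrt(1222)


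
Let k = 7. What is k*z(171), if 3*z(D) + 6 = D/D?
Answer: -35/3 ≈ -11.667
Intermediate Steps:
z(D) = -5/3 (z(D) = -2 + (D/D)/3 = -2 + (⅓)*1 = -2 + ⅓ = -5/3)
k*z(171) = 7*(-5/3) = -35/3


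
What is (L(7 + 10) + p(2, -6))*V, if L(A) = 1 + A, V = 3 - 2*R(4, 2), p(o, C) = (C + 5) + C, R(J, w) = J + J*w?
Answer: -231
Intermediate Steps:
p(o, C) = 5 + 2*C (p(o, C) = (5 + C) + C = 5 + 2*C)
V = -21 (V = 3 - 8*(1 + 2) = 3 - 8*3 = 3 - 2*12 = 3 - 24 = -21)
(L(7 + 10) + p(2, -6))*V = ((1 + (7 + 10)) + (5 + 2*(-6)))*(-21) = ((1 + 17) + (5 - 12))*(-21) = (18 - 7)*(-21) = 11*(-21) = -231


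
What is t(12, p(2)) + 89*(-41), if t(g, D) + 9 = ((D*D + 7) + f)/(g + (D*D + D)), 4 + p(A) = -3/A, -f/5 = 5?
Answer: -10973/3 ≈ -3657.7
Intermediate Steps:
f = -25 (f = -5*5 = -25)
p(A) = -4 - 3/A
t(g, D) = -9 + (-18 + D²)/(D + g + D²) (t(g, D) = -9 + ((D*D + 7) - 25)/(g + (D*D + D)) = -9 + ((D² + 7) - 25)/(g + (D² + D)) = -9 + ((7 + D²) - 25)/(g + (D + D²)) = -9 + (-18 + D²)/(D + g + D²))
t(12, p(2)) + 89*(-41) = (-18 - 9*(-4 - 3/2) - 9*12 - 8*(-4 - 3/2)²)/((-4 - 3/2) + 12 + (-4 - 3/2)²) + 89*(-41) = (-18 - 9*(-4 - 3*½) - 108 - 8*(-4 - 3*½)²)/((-4 - 3*½) + 12 + (-4 - 3*½)²) - 3649 = (-18 - 9*(-4 - 3/2) - 108 - 8*(-4 - 3/2)²)/((-4 - 3/2) + 12 + (-4 - 3/2)²) - 3649 = (-18 - 9*(-11/2) - 108 - 8*(-11/2)²)/(-11/2 + 12 + (-11/2)²) - 3649 = (-18 + 99/2 - 108 - 8*121/4)/(-11/2 + 12 + 121/4) - 3649 = (-18 + 99/2 - 108 - 242)/(147/4) - 3649 = (4/147)*(-637/2) - 3649 = -26/3 - 3649 = -10973/3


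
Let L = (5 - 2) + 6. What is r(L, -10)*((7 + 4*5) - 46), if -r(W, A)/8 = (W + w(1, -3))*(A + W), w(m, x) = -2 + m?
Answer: -1216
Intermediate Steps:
L = 9 (L = 3 + 6 = 9)
r(W, A) = -8*(-1 + W)*(A + W) (r(W, A) = -8*(W + (-2 + 1))*(A + W) = -8*(W - 1)*(A + W) = -8*(-1 + W)*(A + W))
r(L, -10)*((7 + 4*5) - 46) = (-8*9² + 8*(-10) + 8*9 - 8*(-10)*9)*((7 + 4*5) - 46) = (-8*81 - 80 + 72 + 720)*((7 + 20) - 46) = (-648 - 80 + 72 + 720)*(27 - 46) = 64*(-19) = -1216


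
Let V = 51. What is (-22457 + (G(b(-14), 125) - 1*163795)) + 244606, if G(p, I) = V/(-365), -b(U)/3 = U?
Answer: 21299159/365 ≈ 58354.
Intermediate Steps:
b(U) = -3*U
G(p, I) = -51/365 (G(p, I) = 51/(-365) = 51*(-1/365) = -51/365)
(-22457 + (G(b(-14), 125) - 1*163795)) + 244606 = (-22457 + (-51/365 - 1*163795)) + 244606 = (-22457 + (-51/365 - 163795)) + 244606 = (-22457 - 59785226/365) + 244606 = -67982031/365 + 244606 = 21299159/365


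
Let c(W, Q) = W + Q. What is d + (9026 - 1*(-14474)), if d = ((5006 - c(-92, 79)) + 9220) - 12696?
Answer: 25043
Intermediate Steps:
c(W, Q) = Q + W
d = 1543 (d = ((5006 - (79 - 92)) + 9220) - 12696 = ((5006 - 1*(-13)) + 9220) - 12696 = ((5006 + 13) + 9220) - 12696 = (5019 + 9220) - 12696 = 14239 - 12696 = 1543)
d + (9026 - 1*(-14474)) = 1543 + (9026 - 1*(-14474)) = 1543 + (9026 + 14474) = 1543 + 23500 = 25043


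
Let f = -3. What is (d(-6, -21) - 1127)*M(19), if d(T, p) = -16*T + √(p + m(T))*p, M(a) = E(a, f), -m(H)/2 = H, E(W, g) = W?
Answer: -19589 - 1197*I ≈ -19589.0 - 1197.0*I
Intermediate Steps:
m(H) = -2*H
M(a) = a
d(T, p) = -16*T + p*√(p - 2*T) (d(T, p) = -16*T + √(p - 2*T)*p = -16*T + p*√(p - 2*T))
(d(-6, -21) - 1127)*M(19) = ((-16*(-6) - 21*√(-21 - 2*(-6))) - 1127)*19 = ((96 - 21*√(-21 + 12)) - 1127)*19 = ((96 - 63*I) - 1127)*19 = (-1031 - 63*I)*19 = -19589 - 1197*I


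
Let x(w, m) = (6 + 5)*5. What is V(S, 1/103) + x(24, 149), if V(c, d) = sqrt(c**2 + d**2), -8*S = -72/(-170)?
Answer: 55 + sqrt(888229)/17510 ≈ 55.054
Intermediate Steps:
x(w, m) = 55 (x(w, m) = 11*5 = 55)
S = -9/170 (S = -(-9)/(-170) = -(-9)*(-1)/170 = -1/8*36/85 = -9/170 ≈ -0.052941)
V(S, 1/103) + x(24, 149) = sqrt((-9/170)**2 + (1/103)**2) + 55 = sqrt(81/28900 + (1/103)**2) + 55 = sqrt(81/28900 + 1/10609) + 55 = sqrt(888229/306600100) + 55 = sqrt(888229)/17510 + 55 = 55 + sqrt(888229)/17510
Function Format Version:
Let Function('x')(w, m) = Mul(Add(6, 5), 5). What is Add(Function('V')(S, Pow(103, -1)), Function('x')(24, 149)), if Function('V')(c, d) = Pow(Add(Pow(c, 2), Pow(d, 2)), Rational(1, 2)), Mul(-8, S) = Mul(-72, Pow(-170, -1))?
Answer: Add(55, Mul(Rational(1, 17510), Pow(888229, Rational(1, 2)))) ≈ 55.054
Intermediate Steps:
Function('x')(w, m) = 55 (Function('x')(w, m) = Mul(11, 5) = 55)
S = Rational(-9, 170) (S = Mul(Rational(-1, 8), Mul(-72, Pow(-170, -1))) = Mul(Rational(-1, 8), Mul(-72, Rational(-1, 170))) = Mul(Rational(-1, 8), Rational(36, 85)) = Rational(-9, 170) ≈ -0.052941)
Add(Function('V')(S, Pow(103, -1)), Function('x')(24, 149)) = Add(Pow(Add(Pow(Rational(-9, 170), 2), Pow(Pow(103, -1), 2)), Rational(1, 2)), 55) = Add(Pow(Add(Rational(81, 28900), Pow(Rational(1, 103), 2)), Rational(1, 2)), 55) = Add(Pow(Add(Rational(81, 28900), Rational(1, 10609)), Rational(1, 2)), 55) = Add(Pow(Rational(888229, 306600100), Rational(1, 2)), 55) = Add(Mul(Rational(1, 17510), Pow(888229, Rational(1, 2))), 55) = Add(55, Mul(Rational(1, 17510), Pow(888229, Rational(1, 2))))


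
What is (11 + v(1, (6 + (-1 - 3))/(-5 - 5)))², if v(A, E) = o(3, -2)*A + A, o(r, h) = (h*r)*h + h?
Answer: 484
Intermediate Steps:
o(r, h) = h + r*h² (o(r, h) = r*h² + h = h + r*h²)
v(A, E) = 11*A (v(A, E) = (-2*(1 - 2*3))*A + A = (-2*(1 - 6))*A + A = (-2*(-5))*A + A = 10*A + A = 11*A)
(11 + v(1, (6 + (-1 - 3))/(-5 - 5)))² = (11 + 11*1)² = (11 + 11)² = 22² = 484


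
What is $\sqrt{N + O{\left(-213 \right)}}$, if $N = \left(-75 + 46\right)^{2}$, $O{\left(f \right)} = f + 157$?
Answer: $\sqrt{785} \approx 28.018$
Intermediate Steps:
$O{\left(f \right)} = 157 + f$
$N = 841$ ($N = \left(-29\right)^{2} = 841$)
$\sqrt{N + O{\left(-213 \right)}} = \sqrt{841 + \left(157 - 213\right)} = \sqrt{841 - 56} = \sqrt{785}$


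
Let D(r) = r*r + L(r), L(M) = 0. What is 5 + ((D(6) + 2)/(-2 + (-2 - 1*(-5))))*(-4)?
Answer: -147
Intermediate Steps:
D(r) = r² (D(r) = r*r + 0 = r² + 0 = r²)
5 + ((D(6) + 2)/(-2 + (-2 - 1*(-5))))*(-4) = 5 + ((6² + 2)/(-2 + (-2 - 1*(-5))))*(-4) = 5 + ((36 + 2)/(-2 + (-2 + 5)))*(-4) = 5 + (38/(-2 + 3))*(-4) = 5 + (38/1)*(-4) = 5 + (38*1)*(-4) = 5 + 38*(-4) = 5 - 152 = -147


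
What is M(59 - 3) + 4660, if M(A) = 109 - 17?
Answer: 4752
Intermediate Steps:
M(A) = 92
M(59 - 3) + 4660 = 92 + 4660 = 4752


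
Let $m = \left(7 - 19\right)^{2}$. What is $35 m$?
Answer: $5040$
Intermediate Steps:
$m = 144$ ($m = \left(-12\right)^{2} = 144$)
$35 m = 35 \cdot 144 = 5040$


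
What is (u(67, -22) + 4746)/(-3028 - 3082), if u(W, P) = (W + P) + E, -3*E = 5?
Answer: -7184/9165 ≈ -0.78385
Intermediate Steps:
E = -5/3 (E = -⅓*5 = -5/3 ≈ -1.6667)
u(W, P) = -5/3 + P + W (u(W, P) = (W + P) - 5/3 = (P + W) - 5/3 = -5/3 + P + W)
(u(67, -22) + 4746)/(-3028 - 3082) = ((-5/3 - 22 + 67) + 4746)/(-3028 - 3082) = (130/3 + 4746)/(-6110) = (14368/3)*(-1/6110) = -7184/9165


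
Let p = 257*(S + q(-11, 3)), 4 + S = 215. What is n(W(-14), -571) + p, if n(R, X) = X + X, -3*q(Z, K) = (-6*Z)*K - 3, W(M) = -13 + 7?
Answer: 36380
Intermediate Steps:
W(M) = -6
S = 211 (S = -4 + 215 = 211)
q(Z, K) = 1 + 2*K*Z (q(Z, K) = -((-6*Z)*K - 3)/3 = -(-6*K*Z - 3)/3 = -(-3 - 6*K*Z)/3 = 1 + 2*K*Z)
n(R, X) = 2*X
p = 37522 (p = 257*(211 + (1 + 2*3*(-11))) = 257*(211 + (1 - 66)) = 257*(211 - 65) = 257*146 = 37522)
n(W(-14), -571) + p = 2*(-571) + 37522 = -1142 + 37522 = 36380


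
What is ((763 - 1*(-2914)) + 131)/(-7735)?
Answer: -32/65 ≈ -0.49231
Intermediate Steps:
((763 - 1*(-2914)) + 131)/(-7735) = ((763 + 2914) + 131)*(-1/7735) = (3677 + 131)*(-1/7735) = 3808*(-1/7735) = -32/65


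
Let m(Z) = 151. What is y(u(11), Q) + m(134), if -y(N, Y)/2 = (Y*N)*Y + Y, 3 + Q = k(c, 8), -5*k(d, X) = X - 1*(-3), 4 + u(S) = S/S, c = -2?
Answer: 8091/25 ≈ 323.64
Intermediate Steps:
u(S) = -3 (u(S) = -4 + S/S = -4 + 1 = -3)
k(d, X) = -⅗ - X/5 (k(d, X) = -(X - 1*(-3))/5 = -(X + 3)/5 = -(3 + X)/5 = -⅗ - X/5)
Q = -26/5 (Q = -3 + (-⅗ - ⅕*8) = -3 + (-⅗ - 8/5) = -3 - 11/5 = -26/5 ≈ -5.2000)
y(N, Y) = -2*Y - 2*N*Y² (y(N, Y) = -2*((Y*N)*Y + Y) = -2*((N*Y)*Y + Y) = -2*(N*Y² + Y) = -2*(Y + N*Y²) = -2*Y - 2*N*Y²)
y(u(11), Q) + m(134) = -2*(-26/5)*(1 - 3*(-26/5)) + 151 = -2*(-26/5)*(1 + 78/5) + 151 = -2*(-26/5)*83/5 + 151 = 4316/25 + 151 = 8091/25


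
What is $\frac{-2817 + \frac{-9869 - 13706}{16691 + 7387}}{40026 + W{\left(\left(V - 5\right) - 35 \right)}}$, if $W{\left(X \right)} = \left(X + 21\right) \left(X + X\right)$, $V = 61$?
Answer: $- \frac{9693043}{143745660} \approx -0.067432$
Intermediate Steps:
$W{\left(X \right)} = 2 X \left(21 + X\right)$ ($W{\left(X \right)} = \left(21 + X\right) 2 X = 2 X \left(21 + X\right)$)
$\frac{-2817 + \frac{-9869 - 13706}{16691 + 7387}}{40026 + W{\left(\left(V - 5\right) - 35 \right)}} = \frac{-2817 + \frac{-9869 - 13706}{16691 + 7387}}{40026 + 2 \left(\left(61 - 5\right) - 35\right) \left(21 + \left(\left(61 - 5\right) - 35\right)\right)} = \frac{-2817 - \frac{23575}{24078}}{40026 + 2 \left(56 - 35\right) \left(21 + \left(56 - 35\right)\right)} = \frac{-2817 - \frac{23575}{24078}}{40026 + 2 \cdot 21 \left(21 + 21\right)} = \frac{-2817 - \frac{23575}{24078}}{40026 + 2 \cdot 21 \cdot 42} = - \frac{67851301}{24078 \left(40026 + 1764\right)} = - \frac{67851301}{24078 \cdot 41790} = \left(- \frac{67851301}{24078}\right) \frac{1}{41790} = - \frac{9693043}{143745660}$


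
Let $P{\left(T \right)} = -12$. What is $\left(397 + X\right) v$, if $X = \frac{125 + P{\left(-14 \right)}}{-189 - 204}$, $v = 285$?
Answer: $\frac{14811260}{131} \approx 1.1306 \cdot 10^{5}$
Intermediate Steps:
$X = - \frac{113}{393}$ ($X = \frac{125 - 12}{-189 - 204} = \frac{113}{-393} = 113 \left(- \frac{1}{393}\right) = - \frac{113}{393} \approx -0.28753$)
$\left(397 + X\right) v = \left(397 - \frac{113}{393}\right) 285 = \frac{155908}{393} \cdot 285 = \frac{14811260}{131}$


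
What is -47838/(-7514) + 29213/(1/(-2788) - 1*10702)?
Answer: 107539805/29569579 ≈ 3.6368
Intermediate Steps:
-47838/(-7514) + 29213/(1/(-2788) - 1*10702) = -47838*(-1/7514) + 29213/(-1/2788 - 10702) = 1407/221 + 29213/(-29837177/2788) = 1407/221 + 29213*(-2788/29837177) = 1407/221 - 365228/133799 = 107539805/29569579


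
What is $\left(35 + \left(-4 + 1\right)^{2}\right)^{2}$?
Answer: $1936$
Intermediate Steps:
$\left(35 + \left(-4 + 1\right)^{2}\right)^{2} = \left(35 + \left(-3\right)^{2}\right)^{2} = \left(35 + 9\right)^{2} = 44^{2} = 1936$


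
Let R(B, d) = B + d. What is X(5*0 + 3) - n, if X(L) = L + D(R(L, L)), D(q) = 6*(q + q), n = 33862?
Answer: -33787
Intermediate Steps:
D(q) = 12*q (D(q) = 6*(2*q) = 12*q)
X(L) = 25*L (X(L) = L + 12*(L + L) = L + 12*(2*L) = L + 24*L = 25*L)
X(5*0 + 3) - n = 25*(5*0 + 3) - 1*33862 = 25*(0 + 3) - 33862 = 25*3 - 33862 = 75 - 33862 = -33787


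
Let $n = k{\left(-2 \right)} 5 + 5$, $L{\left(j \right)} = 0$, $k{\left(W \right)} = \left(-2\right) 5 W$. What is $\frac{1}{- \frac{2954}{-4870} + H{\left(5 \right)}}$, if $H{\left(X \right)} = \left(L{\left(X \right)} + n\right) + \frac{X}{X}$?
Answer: $\frac{2435}{259587} \approx 0.0093803$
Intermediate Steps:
$k{\left(W \right)} = - 10 W$
$n = 105$ ($n = \left(-10\right) \left(-2\right) 5 + 5 = 20 \cdot 5 + 5 = 100 + 5 = 105$)
$H{\left(X \right)} = 106$ ($H{\left(X \right)} = \left(0 + 105\right) + \frac{X}{X} = 105 + 1 = 106$)
$\frac{1}{- \frac{2954}{-4870} + H{\left(5 \right)}} = \frac{1}{- \frac{2954}{-4870} + 106} = \frac{1}{\left(-2954\right) \left(- \frac{1}{4870}\right) + 106} = \frac{1}{\frac{1477}{2435} + 106} = \frac{1}{\frac{259587}{2435}} = \frac{2435}{259587}$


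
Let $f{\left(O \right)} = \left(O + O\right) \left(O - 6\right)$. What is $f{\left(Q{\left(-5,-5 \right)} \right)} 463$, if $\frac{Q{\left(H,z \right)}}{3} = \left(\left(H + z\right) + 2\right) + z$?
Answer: $1625130$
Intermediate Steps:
$Q{\left(H,z \right)} = 6 + 3 H + 6 z$ ($Q{\left(H,z \right)} = 3 \left(\left(\left(H + z\right) + 2\right) + z\right) = 3 \left(\left(2 + H + z\right) + z\right) = 3 \left(2 + H + 2 z\right) = 6 + 3 H + 6 z$)
$f{\left(O \right)} = 2 O \left(-6 + O\right)$
$f{\left(Q{\left(-5,-5 \right)} \right)} 463 = 2 \left(6 + 3 \left(-5\right) + 6 \left(-5\right)\right) \left(-6 + \left(6 + 3 \left(-5\right) + 6 \left(-5\right)\right)\right) 463 = 2 \left(6 - 15 - 30\right) \left(-6 - 39\right) 463 = 2 \left(-39\right) \left(-6 - 39\right) 463 = 2 \left(-39\right) \left(-45\right) 463 = 3510 \cdot 463 = 1625130$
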